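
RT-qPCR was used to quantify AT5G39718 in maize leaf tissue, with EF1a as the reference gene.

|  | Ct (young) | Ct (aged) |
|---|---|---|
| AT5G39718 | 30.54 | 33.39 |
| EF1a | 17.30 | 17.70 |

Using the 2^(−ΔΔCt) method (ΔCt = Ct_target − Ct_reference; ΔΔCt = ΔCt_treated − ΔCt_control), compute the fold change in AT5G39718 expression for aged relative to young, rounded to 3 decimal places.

0.183

ΔCt(young) = 30.540 − 17.300 = 13.240
ΔCt(aged) = 33.390 − 17.700 = 15.690
ΔΔCt = 15.690 − 13.240 = 2.450
Fold change = 2^(−2.450) = 0.1830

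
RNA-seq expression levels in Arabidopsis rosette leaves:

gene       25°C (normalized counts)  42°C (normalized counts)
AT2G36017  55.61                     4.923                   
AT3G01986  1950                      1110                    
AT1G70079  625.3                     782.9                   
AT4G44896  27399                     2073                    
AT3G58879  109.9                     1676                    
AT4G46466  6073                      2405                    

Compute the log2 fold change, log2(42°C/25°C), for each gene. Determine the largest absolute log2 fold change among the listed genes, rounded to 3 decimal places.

3.931

log2(4.923/55.61) = -3.498  (AT2G36017)
log2(1110/1950) = -0.813  (AT3G01986)
log2(782.9/625.3) = 0.324  (AT1G70079)
log2(2073/27399) = -3.724  (AT4G44896)
log2(1676/109.9) = 3.931  (AT3G58879)
log2(2405/6073) = -1.336  (AT4G46466)
The largest magnitude belongs to AT3G58879.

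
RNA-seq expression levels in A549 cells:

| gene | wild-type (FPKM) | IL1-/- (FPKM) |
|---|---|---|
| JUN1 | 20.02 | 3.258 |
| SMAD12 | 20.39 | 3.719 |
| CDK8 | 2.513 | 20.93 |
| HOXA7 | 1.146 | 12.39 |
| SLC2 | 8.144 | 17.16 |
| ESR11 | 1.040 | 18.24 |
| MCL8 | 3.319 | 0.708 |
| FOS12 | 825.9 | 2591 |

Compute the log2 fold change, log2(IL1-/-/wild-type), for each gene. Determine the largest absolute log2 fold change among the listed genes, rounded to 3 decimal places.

log2(3.258/20.02) = -2.619  (JUN1)
log2(3.719/20.39) = -2.455  (SMAD12)
log2(20.93/2.513) = 3.058  (CDK8)
log2(12.39/1.146) = 3.434  (HOXA7)
log2(17.16/8.144) = 1.075  (SLC2)
log2(18.24/1.040) = 4.132  (ESR11)
log2(0.708/3.319) = -2.229  (MCL8)
log2(2591/825.9) = 1.649  (FOS12)
The largest magnitude belongs to ESR11.

4.132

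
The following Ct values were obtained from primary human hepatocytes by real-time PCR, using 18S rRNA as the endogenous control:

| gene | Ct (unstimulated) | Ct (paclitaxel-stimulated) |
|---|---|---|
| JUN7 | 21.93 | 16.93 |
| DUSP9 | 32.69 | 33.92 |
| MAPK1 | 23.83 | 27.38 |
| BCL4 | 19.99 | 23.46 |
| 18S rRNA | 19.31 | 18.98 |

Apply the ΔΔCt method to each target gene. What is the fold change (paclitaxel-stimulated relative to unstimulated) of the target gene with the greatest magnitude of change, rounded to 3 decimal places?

JUN7: ΔΔCt = (16.93−18.98) − (21.93−19.31) = -2.05 − 2.62 = -4.67; fold change = 2^4.67 = 25.457
DUSP9: ΔΔCt = (33.92−18.98) − (32.69−19.31) = 14.94 − 13.38 = 1.56; fold change = 2^-1.56 = 0.339
MAPK1: ΔΔCt = (27.38−18.98) − (23.83−19.31) = 8.40 − 4.52 = 3.88; fold change = 2^-3.88 = 0.068
BCL4: ΔΔCt = (23.46−18.98) − (19.99−19.31) = 4.48 − 0.68 = 3.80; fold change = 2^-3.80 = 0.072
JUN7 has the largest |ΔΔCt| = 4.67.

25.457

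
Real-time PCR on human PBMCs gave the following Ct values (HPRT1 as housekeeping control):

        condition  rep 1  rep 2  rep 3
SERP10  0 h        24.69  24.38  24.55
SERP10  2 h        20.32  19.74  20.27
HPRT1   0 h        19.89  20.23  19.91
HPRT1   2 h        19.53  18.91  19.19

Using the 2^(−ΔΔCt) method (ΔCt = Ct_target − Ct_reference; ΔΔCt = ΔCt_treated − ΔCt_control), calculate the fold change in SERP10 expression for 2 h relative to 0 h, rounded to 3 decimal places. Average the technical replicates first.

12.381

Mean Ct: SERP10 0 h 24.540; SERP10 2 h 20.110; HPRT1 0 h 20.010; HPRT1 2 h 19.210
ΔCt(0 h) = 24.540 − 20.010 = 4.530
ΔCt(2 h) = 20.110 − 19.210 = 0.900
ΔΔCt = 0.900 − 4.530 = -3.630
Fold change = 2^(−(-3.630)) = 2^3.630 = 12.3805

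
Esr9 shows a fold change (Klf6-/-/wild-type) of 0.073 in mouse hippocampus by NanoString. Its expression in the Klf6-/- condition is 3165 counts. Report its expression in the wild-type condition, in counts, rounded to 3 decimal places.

wild-type expression = 3165 / 0.073 = 43356.164

43356.164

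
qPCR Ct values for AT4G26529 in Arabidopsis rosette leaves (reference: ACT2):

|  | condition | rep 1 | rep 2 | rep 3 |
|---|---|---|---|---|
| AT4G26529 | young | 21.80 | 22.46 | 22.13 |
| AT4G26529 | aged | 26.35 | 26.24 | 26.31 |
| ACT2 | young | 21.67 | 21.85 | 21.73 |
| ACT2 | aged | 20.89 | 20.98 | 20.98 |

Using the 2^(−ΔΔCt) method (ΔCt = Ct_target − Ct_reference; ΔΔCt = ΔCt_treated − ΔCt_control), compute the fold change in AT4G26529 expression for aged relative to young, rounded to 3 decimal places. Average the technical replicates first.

Mean Ct: AT4G26529 young 22.130; AT4G26529 aged 26.300; ACT2 young 21.750; ACT2 aged 20.950
ΔCt(young) = 22.130 − 21.750 = 0.380
ΔCt(aged) = 26.300 − 20.950 = 5.350
ΔΔCt = 5.350 − 0.380 = 4.970
Fold change = 2^(−4.970) = 0.0319

0.032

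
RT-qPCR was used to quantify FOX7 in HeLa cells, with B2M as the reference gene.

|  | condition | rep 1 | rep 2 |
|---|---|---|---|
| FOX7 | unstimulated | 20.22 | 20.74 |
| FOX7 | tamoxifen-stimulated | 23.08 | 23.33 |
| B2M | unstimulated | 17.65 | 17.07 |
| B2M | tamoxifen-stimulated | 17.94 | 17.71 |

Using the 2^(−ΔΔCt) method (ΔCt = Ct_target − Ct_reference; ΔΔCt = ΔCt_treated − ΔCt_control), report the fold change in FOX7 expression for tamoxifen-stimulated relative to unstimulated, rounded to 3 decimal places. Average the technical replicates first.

Mean Ct: FOX7 unstimulated 20.480; FOX7 tamoxifen-stimulated 23.205; B2M unstimulated 17.360; B2M tamoxifen-stimulated 17.825
ΔCt(unstimulated) = 20.480 − 17.360 = 3.120
ΔCt(tamoxifen-stimulated) = 23.205 − 17.825 = 5.380
ΔΔCt = 5.380 − 3.120 = 2.260
Fold change = 2^(−2.260) = 0.2088

0.209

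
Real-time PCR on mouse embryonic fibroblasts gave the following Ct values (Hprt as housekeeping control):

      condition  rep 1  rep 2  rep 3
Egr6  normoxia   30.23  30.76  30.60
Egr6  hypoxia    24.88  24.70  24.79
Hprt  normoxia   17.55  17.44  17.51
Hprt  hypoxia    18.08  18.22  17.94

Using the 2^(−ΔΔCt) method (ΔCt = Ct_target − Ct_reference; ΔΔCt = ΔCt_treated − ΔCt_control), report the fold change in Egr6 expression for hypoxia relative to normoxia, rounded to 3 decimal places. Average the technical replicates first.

Mean Ct: Egr6 normoxia 30.530; Egr6 hypoxia 24.790; Hprt normoxia 17.500; Hprt hypoxia 18.080
ΔCt(normoxia) = 30.530 − 17.500 = 13.030
ΔCt(hypoxia) = 24.790 − 18.080 = 6.710
ΔΔCt = 6.710 − 13.030 = -6.320
Fold change = 2^(−(-6.320)) = 2^6.320 = 79.8932

79.893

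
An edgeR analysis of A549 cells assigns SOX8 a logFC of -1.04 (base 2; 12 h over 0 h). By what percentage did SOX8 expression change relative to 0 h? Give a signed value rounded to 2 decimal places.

Fold change = 2^(-1.04) = 0.4863
Percent change = (FC − 1) × 100% = (0.4863 − 1) × 100 = -51.37%

-51.37%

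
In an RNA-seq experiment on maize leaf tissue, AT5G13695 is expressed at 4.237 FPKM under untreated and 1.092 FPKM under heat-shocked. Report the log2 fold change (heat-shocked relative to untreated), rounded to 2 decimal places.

Fold change = 1.092 / 4.237 = 0.2577
log2(0.2577) = -1.956

-1.96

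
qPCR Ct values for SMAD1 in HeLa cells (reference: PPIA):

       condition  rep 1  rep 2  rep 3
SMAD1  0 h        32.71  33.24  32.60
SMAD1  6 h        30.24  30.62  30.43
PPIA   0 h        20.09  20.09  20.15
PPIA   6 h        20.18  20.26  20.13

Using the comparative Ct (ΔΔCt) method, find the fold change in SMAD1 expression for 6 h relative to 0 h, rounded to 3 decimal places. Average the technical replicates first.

5.657

Mean Ct: SMAD1 0 h 32.850; SMAD1 6 h 30.430; PPIA 0 h 20.110; PPIA 6 h 20.190
ΔCt(0 h) = 32.850 − 20.110 = 12.740
ΔCt(6 h) = 30.430 − 20.190 = 10.240
ΔΔCt = 10.240 − 12.740 = -2.500
Fold change = 2^(−(-2.500)) = 2^2.500 = 5.6569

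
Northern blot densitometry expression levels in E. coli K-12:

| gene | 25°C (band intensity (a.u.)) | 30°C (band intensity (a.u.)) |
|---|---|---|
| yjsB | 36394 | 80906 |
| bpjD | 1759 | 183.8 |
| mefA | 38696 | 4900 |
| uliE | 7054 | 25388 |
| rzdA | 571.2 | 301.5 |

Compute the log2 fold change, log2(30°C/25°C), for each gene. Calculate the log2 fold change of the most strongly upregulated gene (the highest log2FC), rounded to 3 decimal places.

log2(80906/36394) = 1.153  (yjsB)
log2(183.8/1759) = -3.259  (bpjD)
log2(4900/38696) = -2.981  (mefA)
log2(25388/7054) = 1.848  (uliE)
log2(301.5/571.2) = -0.922  (rzdA)
uliE is most strongly upregulated.

1.848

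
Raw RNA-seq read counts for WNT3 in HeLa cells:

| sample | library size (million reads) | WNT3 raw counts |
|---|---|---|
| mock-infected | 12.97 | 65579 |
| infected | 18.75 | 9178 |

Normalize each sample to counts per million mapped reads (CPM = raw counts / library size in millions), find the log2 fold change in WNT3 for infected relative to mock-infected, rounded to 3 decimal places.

-3.369

CPM(mock-infected) = 65579 / 12.97 = 5056.2066
CPM(infected) = 9178 / 18.75 = 489.4933
Fold change = 489.4933 / 5056.2066 = 0.09681
log2(0.09681) = -3.3687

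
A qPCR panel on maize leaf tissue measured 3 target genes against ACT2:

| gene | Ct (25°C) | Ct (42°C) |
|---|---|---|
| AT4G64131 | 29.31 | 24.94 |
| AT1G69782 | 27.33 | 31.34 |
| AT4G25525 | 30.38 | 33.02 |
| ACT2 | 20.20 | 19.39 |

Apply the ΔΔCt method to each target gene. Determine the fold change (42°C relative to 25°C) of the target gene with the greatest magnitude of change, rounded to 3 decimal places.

0.035

AT4G64131: ΔΔCt = (24.94−19.39) − (29.31−20.20) = 5.55 − 9.11 = -3.56; fold change = 2^3.56 = 11.794
AT1G69782: ΔΔCt = (31.34−19.39) − (27.33−20.20) = 11.95 − 7.13 = 4.82; fold change = 2^-4.82 = 0.035
AT4G25525: ΔΔCt = (33.02−19.39) − (30.38−20.20) = 13.63 − 10.18 = 3.45; fold change = 2^-3.45 = 0.092
AT1G69782 has the largest |ΔΔCt| = 4.82.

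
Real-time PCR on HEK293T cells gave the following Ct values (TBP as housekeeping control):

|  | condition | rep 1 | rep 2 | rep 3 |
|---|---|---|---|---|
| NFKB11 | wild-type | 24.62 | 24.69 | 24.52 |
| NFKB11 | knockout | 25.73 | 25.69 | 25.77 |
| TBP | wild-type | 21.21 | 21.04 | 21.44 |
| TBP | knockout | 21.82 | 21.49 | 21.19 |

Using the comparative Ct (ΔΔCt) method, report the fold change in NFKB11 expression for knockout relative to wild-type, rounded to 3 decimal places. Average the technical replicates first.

Mean Ct: NFKB11 wild-type 24.610; NFKB11 knockout 25.730; TBP wild-type 21.230; TBP knockout 21.500
ΔCt(wild-type) = 24.610 − 21.230 = 3.380
ΔCt(knockout) = 25.730 − 21.500 = 4.230
ΔΔCt = 4.230 − 3.380 = 0.850
Fold change = 2^(−0.850) = 0.5548

0.555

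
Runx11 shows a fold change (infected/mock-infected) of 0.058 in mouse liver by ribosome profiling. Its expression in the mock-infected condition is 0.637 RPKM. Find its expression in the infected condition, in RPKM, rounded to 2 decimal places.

infected expression = 0.637 × 0.058 = 0.04

0.04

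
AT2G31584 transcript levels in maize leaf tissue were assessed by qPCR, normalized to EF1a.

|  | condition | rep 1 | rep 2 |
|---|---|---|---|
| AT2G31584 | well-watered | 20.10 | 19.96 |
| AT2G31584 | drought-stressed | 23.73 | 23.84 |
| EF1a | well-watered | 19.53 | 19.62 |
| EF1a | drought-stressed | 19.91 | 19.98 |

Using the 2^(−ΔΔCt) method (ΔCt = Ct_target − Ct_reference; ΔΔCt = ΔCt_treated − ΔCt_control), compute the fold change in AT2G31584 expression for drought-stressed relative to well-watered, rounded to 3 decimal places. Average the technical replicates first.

0.096

Mean Ct: AT2G31584 well-watered 20.030; AT2G31584 drought-stressed 23.785; EF1a well-watered 19.575; EF1a drought-stressed 19.945
ΔCt(well-watered) = 20.030 − 19.575 = 0.455
ΔCt(drought-stressed) = 23.785 − 19.945 = 3.840
ΔΔCt = 3.840 − 0.455 = 3.385
Fold change = 2^(−3.385) = 0.0957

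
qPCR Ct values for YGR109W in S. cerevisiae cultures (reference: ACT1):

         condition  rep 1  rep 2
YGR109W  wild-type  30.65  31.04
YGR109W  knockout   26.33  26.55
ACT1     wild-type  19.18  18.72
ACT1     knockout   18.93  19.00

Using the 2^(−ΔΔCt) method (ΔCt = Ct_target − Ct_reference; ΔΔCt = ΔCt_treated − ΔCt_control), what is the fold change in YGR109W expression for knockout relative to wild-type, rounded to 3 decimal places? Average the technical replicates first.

21.407

Mean Ct: YGR109W wild-type 30.845; YGR109W knockout 26.440; ACT1 wild-type 18.950; ACT1 knockout 18.965
ΔCt(wild-type) = 30.845 − 18.950 = 11.895
ΔCt(knockout) = 26.440 − 18.965 = 7.475
ΔΔCt = 7.475 − 11.895 = -4.420
Fold change = 2^(−(-4.420)) = 2^4.420 = 21.4068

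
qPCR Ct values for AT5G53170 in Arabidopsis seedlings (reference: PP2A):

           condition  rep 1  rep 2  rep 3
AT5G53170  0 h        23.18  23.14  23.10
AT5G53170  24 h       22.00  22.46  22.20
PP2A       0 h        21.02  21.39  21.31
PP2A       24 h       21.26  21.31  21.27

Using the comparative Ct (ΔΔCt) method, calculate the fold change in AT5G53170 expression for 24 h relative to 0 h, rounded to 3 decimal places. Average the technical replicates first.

Mean Ct: AT5G53170 0 h 23.140; AT5G53170 24 h 22.220; PP2A 0 h 21.240; PP2A 24 h 21.280
ΔCt(0 h) = 23.140 − 21.240 = 1.900
ΔCt(24 h) = 22.220 − 21.280 = 0.940
ΔΔCt = 0.940 − 1.900 = -0.960
Fold change = 2^(−(-0.960)) = 2^0.960 = 1.9453

1.945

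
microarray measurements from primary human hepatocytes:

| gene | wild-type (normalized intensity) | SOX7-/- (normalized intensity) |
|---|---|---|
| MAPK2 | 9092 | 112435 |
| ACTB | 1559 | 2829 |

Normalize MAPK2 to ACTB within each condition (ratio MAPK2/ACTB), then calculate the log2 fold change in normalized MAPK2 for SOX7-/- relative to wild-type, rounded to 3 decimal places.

2.769

MAPK2/ACTB (wild-type) = 9092 / 1559 = 5.8319
MAPK2/ACTB (SOX7-/-) = 112435 / 2829 = 39.744
Fold change = 39.744 / 5.8319 = 6.8148
log2(6.8148) = 2.7687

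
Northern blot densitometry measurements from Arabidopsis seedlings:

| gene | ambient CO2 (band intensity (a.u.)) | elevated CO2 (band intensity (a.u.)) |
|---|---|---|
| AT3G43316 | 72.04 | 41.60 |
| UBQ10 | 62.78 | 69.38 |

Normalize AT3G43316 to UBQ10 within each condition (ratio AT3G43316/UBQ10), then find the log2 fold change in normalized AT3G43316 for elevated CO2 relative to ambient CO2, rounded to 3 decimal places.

-0.936

AT3G43316/UBQ10 (ambient CO2) = 72.04 / 62.78 = 1.1475
AT3G43316/UBQ10 (elevated CO2) = 41.60 / 69.38 = 0.5996
Fold change = 0.5996 / 1.1475 = 0.5225
log2(0.5225) = -0.9364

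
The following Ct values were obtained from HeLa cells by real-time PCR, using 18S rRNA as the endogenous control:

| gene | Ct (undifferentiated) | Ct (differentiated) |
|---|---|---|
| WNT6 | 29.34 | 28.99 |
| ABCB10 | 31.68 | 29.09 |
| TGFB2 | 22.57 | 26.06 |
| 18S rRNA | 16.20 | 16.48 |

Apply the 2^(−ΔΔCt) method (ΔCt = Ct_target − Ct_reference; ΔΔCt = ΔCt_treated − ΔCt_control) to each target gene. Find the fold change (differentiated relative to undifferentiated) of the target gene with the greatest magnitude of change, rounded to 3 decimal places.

WNT6: ΔΔCt = (28.99−16.48) − (29.34−16.20) = 12.51 − 13.14 = -0.63; fold change = 2^0.63 = 1.548
ABCB10: ΔΔCt = (29.09−16.48) − (31.68−16.20) = 12.61 − 15.48 = -2.87; fold change = 2^2.87 = 7.311
TGFB2: ΔΔCt = (26.06−16.48) − (22.57−16.20) = 9.58 − 6.37 = 3.21; fold change = 2^-3.21 = 0.108
TGFB2 has the largest |ΔΔCt| = 3.21.

0.108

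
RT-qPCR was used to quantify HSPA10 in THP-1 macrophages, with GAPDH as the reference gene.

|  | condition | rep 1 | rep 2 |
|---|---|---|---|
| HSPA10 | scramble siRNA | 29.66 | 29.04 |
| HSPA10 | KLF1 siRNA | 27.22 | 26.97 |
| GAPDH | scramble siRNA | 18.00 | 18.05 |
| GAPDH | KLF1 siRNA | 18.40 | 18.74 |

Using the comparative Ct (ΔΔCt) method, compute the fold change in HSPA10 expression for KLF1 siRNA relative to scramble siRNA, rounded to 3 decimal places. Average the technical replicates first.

Mean Ct: HSPA10 scramble siRNA 29.350; HSPA10 KLF1 siRNA 27.095; GAPDH scramble siRNA 18.025; GAPDH KLF1 siRNA 18.570
ΔCt(scramble siRNA) = 29.350 − 18.025 = 11.325
ΔCt(KLF1 siRNA) = 27.095 − 18.570 = 8.525
ΔΔCt = 8.525 − 11.325 = -2.800
Fold change = 2^(−(-2.800)) = 2^2.800 = 6.9644

6.964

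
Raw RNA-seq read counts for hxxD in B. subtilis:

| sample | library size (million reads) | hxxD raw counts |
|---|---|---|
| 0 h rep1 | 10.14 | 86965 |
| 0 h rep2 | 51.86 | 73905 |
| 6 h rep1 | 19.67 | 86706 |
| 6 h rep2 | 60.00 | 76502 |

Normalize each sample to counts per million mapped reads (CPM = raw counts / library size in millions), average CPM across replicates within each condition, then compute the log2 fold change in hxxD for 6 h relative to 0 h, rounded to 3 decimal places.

-0.815

CPM(0 h rep1) = 86965 / 10.14 = 8576.4300
CPM(0 h rep2) = 73905 / 51.86 = 1425.0868
CPM(6 h rep1) = 86706 / 19.67 = 4408.0325
CPM(6 h rep2) = 76502 / 60.00 = 1275.0333
mean CPM(0 h) = 5000.7584; mean CPM(6 h) = 2841.5329
Fold change = 2841.5329 / 5000.7584 = 0.56822
log2(0.56822) = -0.8155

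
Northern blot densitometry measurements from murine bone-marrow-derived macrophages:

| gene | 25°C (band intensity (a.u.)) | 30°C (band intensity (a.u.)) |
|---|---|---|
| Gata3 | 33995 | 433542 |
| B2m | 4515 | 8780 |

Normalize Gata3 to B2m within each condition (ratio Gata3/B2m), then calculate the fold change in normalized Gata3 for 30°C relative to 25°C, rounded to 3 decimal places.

6.558

Gata3/B2m (25°C) = 33995 / 4515 = 7.5293
Gata3/B2m (30°C) = 433542 / 8780 = 49.378
Fold change = 49.378 / 7.5293 = 6.5581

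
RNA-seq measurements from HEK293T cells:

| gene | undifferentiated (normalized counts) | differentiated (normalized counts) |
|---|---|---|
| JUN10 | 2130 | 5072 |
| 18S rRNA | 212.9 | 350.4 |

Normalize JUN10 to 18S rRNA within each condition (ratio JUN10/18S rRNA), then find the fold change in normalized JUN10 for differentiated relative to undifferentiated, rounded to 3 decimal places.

JUN10/18S rRNA (undifferentiated) = 2130 / 212.9 = 10.005
JUN10/18S rRNA (differentiated) = 5072 / 350.4 = 14.475
Fold change = 14.475 / 10.005 = 1.4468

1.447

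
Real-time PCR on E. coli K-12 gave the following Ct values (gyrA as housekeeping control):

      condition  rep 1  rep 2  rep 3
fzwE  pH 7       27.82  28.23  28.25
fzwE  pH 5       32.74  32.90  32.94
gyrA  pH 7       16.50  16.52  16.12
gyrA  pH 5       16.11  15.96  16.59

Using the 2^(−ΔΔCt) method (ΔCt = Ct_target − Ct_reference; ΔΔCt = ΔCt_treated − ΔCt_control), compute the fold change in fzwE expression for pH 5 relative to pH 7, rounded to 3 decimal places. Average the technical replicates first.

Mean Ct: fzwE pH 7 28.100; fzwE pH 5 32.860; gyrA pH 7 16.380; gyrA pH 5 16.220
ΔCt(pH 7) = 28.100 − 16.380 = 11.720
ΔCt(pH 5) = 32.860 − 16.220 = 16.640
ΔΔCt = 16.640 − 11.720 = 4.920
Fold change = 2^(−4.920) = 0.0330

0.033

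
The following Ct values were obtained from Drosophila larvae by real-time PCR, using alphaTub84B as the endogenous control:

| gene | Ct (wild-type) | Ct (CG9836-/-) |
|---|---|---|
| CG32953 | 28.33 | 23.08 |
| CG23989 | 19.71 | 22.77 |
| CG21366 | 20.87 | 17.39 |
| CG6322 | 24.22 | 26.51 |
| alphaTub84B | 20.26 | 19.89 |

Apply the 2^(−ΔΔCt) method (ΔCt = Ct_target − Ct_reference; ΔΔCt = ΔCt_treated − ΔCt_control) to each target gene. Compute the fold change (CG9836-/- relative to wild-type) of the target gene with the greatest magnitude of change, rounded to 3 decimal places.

29.446

CG32953: ΔΔCt = (23.08−19.89) − (28.33−20.26) = 3.19 − 8.07 = -4.88; fold change = 2^4.88 = 29.446
CG23989: ΔΔCt = (22.77−19.89) − (19.71−20.26) = 2.88 − (-0.55) = 3.43; fold change = 2^-3.43 = 0.093
CG21366: ΔΔCt = (17.39−19.89) − (20.87−20.26) = -2.50 − 0.61 = -3.11; fold change = 2^3.11 = 8.634
CG6322: ΔΔCt = (26.51−19.89) − (24.22−20.26) = 6.62 − 3.96 = 2.66; fold change = 2^-2.66 = 0.158
CG32953 has the largest |ΔΔCt| = 4.88.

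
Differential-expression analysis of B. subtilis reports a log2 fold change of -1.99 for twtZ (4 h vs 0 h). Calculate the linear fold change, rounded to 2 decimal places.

0.25

Fold change = 2^(-1.99) = 0.252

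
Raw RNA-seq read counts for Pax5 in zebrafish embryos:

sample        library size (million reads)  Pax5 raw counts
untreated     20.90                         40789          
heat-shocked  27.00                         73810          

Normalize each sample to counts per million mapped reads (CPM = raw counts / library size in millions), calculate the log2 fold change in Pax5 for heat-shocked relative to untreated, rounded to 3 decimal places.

0.486

CPM(untreated) = 40789 / 20.90 = 1951.6268
CPM(heat-shocked) = 73810 / 27.00 = 2733.7037
Fold change = 2733.7037 / 1951.6268 = 1.40073
log2(1.40073) = 0.4862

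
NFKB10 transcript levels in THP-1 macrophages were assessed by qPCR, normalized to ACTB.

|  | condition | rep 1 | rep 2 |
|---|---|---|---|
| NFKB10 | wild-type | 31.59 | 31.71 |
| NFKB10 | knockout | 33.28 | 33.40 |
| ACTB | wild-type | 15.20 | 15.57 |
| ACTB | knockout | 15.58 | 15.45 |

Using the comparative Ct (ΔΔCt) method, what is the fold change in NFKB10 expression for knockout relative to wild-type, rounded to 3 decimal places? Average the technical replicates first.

0.339

Mean Ct: NFKB10 wild-type 31.650; NFKB10 knockout 33.340; ACTB wild-type 15.385; ACTB knockout 15.515
ΔCt(wild-type) = 31.650 − 15.385 = 16.265
ΔCt(knockout) = 33.340 − 15.515 = 17.825
ΔΔCt = 17.825 − 16.265 = 1.560
Fold change = 2^(−1.560) = 0.3392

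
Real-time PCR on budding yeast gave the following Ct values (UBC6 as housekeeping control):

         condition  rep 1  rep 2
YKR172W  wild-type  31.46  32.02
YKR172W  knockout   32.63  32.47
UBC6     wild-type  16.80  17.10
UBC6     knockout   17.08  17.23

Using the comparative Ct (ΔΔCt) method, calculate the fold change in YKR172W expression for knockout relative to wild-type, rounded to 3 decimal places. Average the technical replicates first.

0.657

Mean Ct: YKR172W wild-type 31.740; YKR172W knockout 32.550; UBC6 wild-type 16.950; UBC6 knockout 17.155
ΔCt(wild-type) = 31.740 − 16.950 = 14.790
ΔCt(knockout) = 32.550 − 17.155 = 15.395
ΔΔCt = 15.395 − 14.790 = 0.605
Fold change = 2^(−0.605) = 0.6575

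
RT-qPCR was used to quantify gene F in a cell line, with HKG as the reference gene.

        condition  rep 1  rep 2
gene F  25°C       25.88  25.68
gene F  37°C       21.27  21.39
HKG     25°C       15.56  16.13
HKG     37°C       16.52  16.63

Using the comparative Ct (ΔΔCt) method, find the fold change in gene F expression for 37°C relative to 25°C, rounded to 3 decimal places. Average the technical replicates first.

36.252

Mean Ct: gene F 25°C 25.780; gene F 37°C 21.330; HKG 25°C 15.845; HKG 37°C 16.575
ΔCt(25°C) = 25.780 − 15.845 = 9.935
ΔCt(37°C) = 21.330 − 16.575 = 4.755
ΔΔCt = 4.755 − 9.935 = -5.180
Fold change = 2^(−(-5.180)) = 2^5.180 = 36.2523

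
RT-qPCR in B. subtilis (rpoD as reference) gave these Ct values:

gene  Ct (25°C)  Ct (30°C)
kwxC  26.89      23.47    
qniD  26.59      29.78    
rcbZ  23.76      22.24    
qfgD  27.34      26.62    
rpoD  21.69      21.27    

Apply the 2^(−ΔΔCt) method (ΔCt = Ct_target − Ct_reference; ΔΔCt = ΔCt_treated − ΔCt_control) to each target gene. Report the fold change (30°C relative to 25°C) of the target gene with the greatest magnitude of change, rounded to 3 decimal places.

0.082

kwxC: ΔΔCt = (23.47−21.27) − (26.89−21.69) = 2.20 − 5.20 = -3.00; fold change = 2^3.00 = 8.000
qniD: ΔΔCt = (29.78−21.27) − (26.59−21.69) = 8.51 − 4.90 = 3.61; fold change = 2^-3.61 = 0.082
rcbZ: ΔΔCt = (22.24−21.27) − (23.76−21.69) = 0.97 − 2.07 = -1.10; fold change = 2^1.10 = 2.144
qfgD: ΔΔCt = (26.62−21.27) − (27.34−21.69) = 5.35 − 5.65 = -0.30; fold change = 2^0.30 = 1.231
qniD has the largest |ΔΔCt| = 3.61.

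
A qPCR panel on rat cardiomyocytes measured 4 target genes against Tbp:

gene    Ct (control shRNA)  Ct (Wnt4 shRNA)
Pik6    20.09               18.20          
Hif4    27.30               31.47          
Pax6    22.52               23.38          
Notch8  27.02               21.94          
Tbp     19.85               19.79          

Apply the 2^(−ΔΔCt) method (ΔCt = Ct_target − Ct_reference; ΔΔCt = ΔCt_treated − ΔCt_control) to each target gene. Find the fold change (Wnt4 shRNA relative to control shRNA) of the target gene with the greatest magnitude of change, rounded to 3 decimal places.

32.447

Pik6: ΔΔCt = (18.20−19.79) − (20.09−19.85) = -1.59 − 0.24 = -1.83; fold change = 2^1.83 = 3.555
Hif4: ΔΔCt = (31.47−19.79) − (27.30−19.85) = 11.68 − 7.45 = 4.23; fold change = 2^-4.23 = 0.053
Pax6: ΔΔCt = (23.38−19.79) − (22.52−19.85) = 3.59 − 2.67 = 0.92; fold change = 2^-0.92 = 0.529
Notch8: ΔΔCt = (21.94−19.79) − (27.02−19.85) = 2.15 − 7.17 = -5.02; fold change = 2^5.02 = 32.447
Notch8 has the largest |ΔΔCt| = 5.02.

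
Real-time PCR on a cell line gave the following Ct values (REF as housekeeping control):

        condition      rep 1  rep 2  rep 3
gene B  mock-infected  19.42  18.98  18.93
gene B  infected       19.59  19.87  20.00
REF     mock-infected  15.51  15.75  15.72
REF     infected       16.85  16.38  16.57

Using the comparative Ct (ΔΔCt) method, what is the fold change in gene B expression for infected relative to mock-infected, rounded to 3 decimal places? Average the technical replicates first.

Mean Ct: gene B mock-infected 19.110; gene B infected 19.820; REF mock-infected 15.660; REF infected 16.600
ΔCt(mock-infected) = 19.110 − 15.660 = 3.450
ΔCt(infected) = 19.820 − 16.600 = 3.220
ΔΔCt = 3.220 − 3.450 = -0.230
Fold change = 2^(−(-0.230)) = 2^0.230 = 1.1728

1.173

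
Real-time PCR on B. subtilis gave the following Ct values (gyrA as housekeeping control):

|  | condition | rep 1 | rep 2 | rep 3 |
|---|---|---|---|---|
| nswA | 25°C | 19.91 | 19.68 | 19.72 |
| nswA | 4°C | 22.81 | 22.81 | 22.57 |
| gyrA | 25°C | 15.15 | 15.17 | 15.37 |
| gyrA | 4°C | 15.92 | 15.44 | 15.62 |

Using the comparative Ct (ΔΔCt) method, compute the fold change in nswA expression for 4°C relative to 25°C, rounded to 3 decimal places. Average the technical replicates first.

Mean Ct: nswA 25°C 19.770; nswA 4°C 22.730; gyrA 25°C 15.230; gyrA 4°C 15.660
ΔCt(25°C) = 19.770 − 15.230 = 4.540
ΔCt(4°C) = 22.730 − 15.660 = 7.070
ΔΔCt = 7.070 − 4.540 = 2.530
Fold change = 2^(−2.530) = 0.1731

0.173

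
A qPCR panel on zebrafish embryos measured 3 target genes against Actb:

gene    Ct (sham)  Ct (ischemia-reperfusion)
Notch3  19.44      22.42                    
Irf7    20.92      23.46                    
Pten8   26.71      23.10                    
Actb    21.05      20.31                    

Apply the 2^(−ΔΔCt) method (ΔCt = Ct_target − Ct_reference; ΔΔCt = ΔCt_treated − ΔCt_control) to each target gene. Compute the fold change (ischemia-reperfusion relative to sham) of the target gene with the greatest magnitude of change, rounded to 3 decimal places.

Notch3: ΔΔCt = (22.42−20.31) − (19.44−21.05) = 2.11 − (-1.61) = 3.72; fold change = 2^-3.72 = 0.076
Irf7: ΔΔCt = (23.46−20.31) − (20.92−21.05) = 3.15 − (-0.13) = 3.28; fold change = 2^-3.28 = 0.103
Pten8: ΔΔCt = (23.10−20.31) − (26.71−21.05) = 2.79 − 5.66 = -2.87; fold change = 2^2.87 = 7.311
Notch3 has the largest |ΔΔCt| = 3.72.

0.076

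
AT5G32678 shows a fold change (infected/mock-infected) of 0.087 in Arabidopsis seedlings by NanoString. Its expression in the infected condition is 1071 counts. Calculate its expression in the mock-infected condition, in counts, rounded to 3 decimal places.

mock-infected expression = 1071 / 0.087 = 12310.345

12310.345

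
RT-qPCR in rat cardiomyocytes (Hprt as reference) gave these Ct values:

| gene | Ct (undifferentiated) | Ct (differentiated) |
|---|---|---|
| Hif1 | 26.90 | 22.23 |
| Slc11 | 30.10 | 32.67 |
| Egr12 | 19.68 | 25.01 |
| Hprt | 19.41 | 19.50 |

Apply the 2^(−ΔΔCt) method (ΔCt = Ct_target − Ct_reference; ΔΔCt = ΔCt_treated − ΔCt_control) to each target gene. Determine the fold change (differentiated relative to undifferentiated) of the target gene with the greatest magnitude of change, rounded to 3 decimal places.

0.026

Hif1: ΔΔCt = (22.23−19.50) − (26.90−19.41) = 2.73 − 7.49 = -4.76; fold change = 2^4.76 = 27.096
Slc11: ΔΔCt = (32.67−19.50) − (30.10−19.41) = 13.17 − 10.69 = 2.48; fold change = 2^-2.48 = 0.179
Egr12: ΔΔCt = (25.01−19.50) − (19.68−19.41) = 5.51 − 0.27 = 5.24; fold change = 2^-5.24 = 0.026
Egr12 has the largest |ΔΔCt| = 5.24.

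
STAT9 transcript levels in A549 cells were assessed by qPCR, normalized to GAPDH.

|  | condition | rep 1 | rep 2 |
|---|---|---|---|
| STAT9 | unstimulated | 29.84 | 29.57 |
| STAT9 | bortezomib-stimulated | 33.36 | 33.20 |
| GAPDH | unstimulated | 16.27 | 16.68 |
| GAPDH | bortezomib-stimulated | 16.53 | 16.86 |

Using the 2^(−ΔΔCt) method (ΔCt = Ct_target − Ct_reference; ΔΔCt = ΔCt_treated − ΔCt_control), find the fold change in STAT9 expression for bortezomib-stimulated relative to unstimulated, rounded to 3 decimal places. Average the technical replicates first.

0.098

Mean Ct: STAT9 unstimulated 29.705; STAT9 bortezomib-stimulated 33.280; GAPDH unstimulated 16.475; GAPDH bortezomib-stimulated 16.695
ΔCt(unstimulated) = 29.705 − 16.475 = 13.230
ΔCt(bortezomib-stimulated) = 33.280 − 16.695 = 16.585
ΔΔCt = 16.585 − 13.230 = 3.355
Fold change = 2^(−3.355) = 0.0977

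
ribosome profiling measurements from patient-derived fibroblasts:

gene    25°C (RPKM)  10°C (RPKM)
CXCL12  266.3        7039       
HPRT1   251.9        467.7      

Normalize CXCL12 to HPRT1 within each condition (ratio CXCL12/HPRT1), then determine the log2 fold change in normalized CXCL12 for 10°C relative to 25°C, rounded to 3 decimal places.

3.832

CXCL12/HPRT1 (25°C) = 266.3 / 251.9 = 1.0572
CXCL12/HPRT1 (10°C) = 7039 / 467.7 = 15.05
Fold change = 15.05 / 1.0572 = 14.2364
log2(14.2364) = 3.8315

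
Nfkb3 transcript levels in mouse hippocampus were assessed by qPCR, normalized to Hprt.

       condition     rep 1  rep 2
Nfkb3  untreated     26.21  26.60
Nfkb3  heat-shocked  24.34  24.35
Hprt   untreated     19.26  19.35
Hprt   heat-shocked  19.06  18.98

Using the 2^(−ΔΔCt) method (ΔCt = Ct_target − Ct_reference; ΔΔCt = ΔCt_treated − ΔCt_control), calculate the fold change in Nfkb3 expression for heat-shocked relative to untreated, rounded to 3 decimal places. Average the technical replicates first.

3.422

Mean Ct: Nfkb3 untreated 26.405; Nfkb3 heat-shocked 24.345; Hprt untreated 19.305; Hprt heat-shocked 19.020
ΔCt(untreated) = 26.405 − 19.305 = 7.100
ΔCt(heat-shocked) = 24.345 − 19.020 = 5.325
ΔΔCt = 5.325 − 7.100 = -1.775
Fold change = 2^(−(-1.775)) = 2^1.775 = 3.4224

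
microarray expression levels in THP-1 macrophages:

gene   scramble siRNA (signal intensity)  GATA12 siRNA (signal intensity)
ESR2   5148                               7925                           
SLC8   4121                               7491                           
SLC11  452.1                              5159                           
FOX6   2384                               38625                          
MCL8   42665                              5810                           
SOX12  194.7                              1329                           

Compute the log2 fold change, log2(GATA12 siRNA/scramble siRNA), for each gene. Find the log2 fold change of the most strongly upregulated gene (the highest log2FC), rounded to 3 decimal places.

log2(7925/5148) = 0.622  (ESR2)
log2(7491/4121) = 0.862  (SLC8)
log2(5159/452.1) = 3.512  (SLC11)
log2(38625/2384) = 4.018  (FOX6)
log2(5810/42665) = -2.876  (MCL8)
log2(1329/194.7) = 2.771  (SOX12)
FOX6 is most strongly upregulated.

4.018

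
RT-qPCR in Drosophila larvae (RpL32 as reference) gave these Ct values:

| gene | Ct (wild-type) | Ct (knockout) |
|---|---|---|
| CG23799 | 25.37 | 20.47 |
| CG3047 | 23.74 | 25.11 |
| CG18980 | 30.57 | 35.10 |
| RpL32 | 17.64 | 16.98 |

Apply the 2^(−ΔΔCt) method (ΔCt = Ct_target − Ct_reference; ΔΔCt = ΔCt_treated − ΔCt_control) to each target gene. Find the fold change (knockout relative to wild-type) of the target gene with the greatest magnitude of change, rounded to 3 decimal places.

0.027

CG23799: ΔΔCt = (20.47−16.98) − (25.37−17.64) = 3.49 − 7.73 = -4.24; fold change = 2^4.24 = 18.896
CG3047: ΔΔCt = (25.11−16.98) − (23.74−17.64) = 8.13 − 6.10 = 2.03; fold change = 2^-2.03 = 0.245
CG18980: ΔΔCt = (35.10−16.98) − (30.57−17.64) = 18.12 − 12.93 = 5.19; fold change = 2^-5.19 = 0.027
CG18980 has the largest |ΔΔCt| = 5.19.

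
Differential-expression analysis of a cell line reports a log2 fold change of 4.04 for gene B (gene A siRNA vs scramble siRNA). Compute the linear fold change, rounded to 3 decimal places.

Fold change = 2^(4.04) = 16.4498

16.450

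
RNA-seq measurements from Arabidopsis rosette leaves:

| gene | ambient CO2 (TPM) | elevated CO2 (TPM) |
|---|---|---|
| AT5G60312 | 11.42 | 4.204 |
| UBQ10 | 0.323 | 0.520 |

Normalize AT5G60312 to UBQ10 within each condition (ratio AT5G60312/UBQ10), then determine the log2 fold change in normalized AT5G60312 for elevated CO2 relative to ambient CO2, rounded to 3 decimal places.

AT5G60312/UBQ10 (ambient CO2) = 11.42 / 0.323 = 35.356
AT5G60312/UBQ10 (elevated CO2) = 4.204 / 0.520 = 8.0846
Fold change = 8.0846 / 35.356 = 0.2287
log2(0.2287) = -2.1287

-2.129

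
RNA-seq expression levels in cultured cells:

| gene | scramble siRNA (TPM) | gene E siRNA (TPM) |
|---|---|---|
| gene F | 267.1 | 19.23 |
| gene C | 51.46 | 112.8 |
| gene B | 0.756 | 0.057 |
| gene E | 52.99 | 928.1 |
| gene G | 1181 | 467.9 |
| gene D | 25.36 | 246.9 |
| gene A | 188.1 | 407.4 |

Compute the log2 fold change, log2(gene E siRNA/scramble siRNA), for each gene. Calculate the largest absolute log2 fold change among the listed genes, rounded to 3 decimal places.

4.130

log2(19.23/267.1) = -3.796  (gene F)
log2(112.8/51.46) = 1.132  (gene C)
log2(0.057/0.756) = -3.729  (gene B)
log2(928.1/52.99) = 4.130  (gene E)
log2(467.9/1181) = -1.336  (gene G)
log2(246.9/25.36) = 3.283  (gene D)
log2(407.4/188.1) = 1.115  (gene A)
The largest magnitude belongs to gene E.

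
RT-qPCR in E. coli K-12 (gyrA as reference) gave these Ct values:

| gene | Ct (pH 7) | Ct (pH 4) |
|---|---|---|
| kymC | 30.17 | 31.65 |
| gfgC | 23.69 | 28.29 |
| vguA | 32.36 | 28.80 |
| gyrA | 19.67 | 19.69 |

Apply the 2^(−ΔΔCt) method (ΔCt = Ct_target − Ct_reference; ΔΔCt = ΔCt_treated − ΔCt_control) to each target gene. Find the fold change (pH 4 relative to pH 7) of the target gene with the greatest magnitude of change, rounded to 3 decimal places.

kymC: ΔΔCt = (31.65−19.69) − (30.17−19.67) = 11.96 − 10.50 = 1.46; fold change = 2^-1.46 = 0.363
gfgC: ΔΔCt = (28.29−19.69) − (23.69−19.67) = 8.60 − 4.02 = 4.58; fold change = 2^-4.58 = 0.042
vguA: ΔΔCt = (28.80−19.69) − (32.36−19.67) = 9.11 − 12.69 = -3.58; fold change = 2^3.58 = 11.959
gfgC has the largest |ΔΔCt| = 4.58.

0.042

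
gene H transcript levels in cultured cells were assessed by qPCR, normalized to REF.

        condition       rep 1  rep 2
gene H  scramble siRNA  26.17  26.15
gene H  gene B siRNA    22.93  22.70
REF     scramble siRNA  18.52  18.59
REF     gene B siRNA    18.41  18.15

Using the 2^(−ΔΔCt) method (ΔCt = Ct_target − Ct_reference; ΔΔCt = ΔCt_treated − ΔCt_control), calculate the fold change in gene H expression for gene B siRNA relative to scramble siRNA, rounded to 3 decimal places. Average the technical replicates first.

Mean Ct: gene H scramble siRNA 26.160; gene H gene B siRNA 22.815; REF scramble siRNA 18.555; REF gene B siRNA 18.280
ΔCt(scramble siRNA) = 26.160 − 18.555 = 7.605
ΔCt(gene B siRNA) = 22.815 − 18.280 = 4.535
ΔΔCt = 4.535 − 7.605 = -3.070
Fold change = 2^(−(-3.070)) = 2^3.070 = 8.3977

8.398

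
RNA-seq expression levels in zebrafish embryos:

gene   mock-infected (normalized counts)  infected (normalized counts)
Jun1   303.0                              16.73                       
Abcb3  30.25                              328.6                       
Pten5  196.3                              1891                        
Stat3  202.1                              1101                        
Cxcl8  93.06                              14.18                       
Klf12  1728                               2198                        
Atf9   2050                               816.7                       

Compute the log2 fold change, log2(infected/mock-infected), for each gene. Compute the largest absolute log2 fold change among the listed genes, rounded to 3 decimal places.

4.179

log2(16.73/303.0) = -4.179  (Jun1)
log2(328.6/30.25) = 3.441  (Abcb3)
log2(1891/196.3) = 3.268  (Pten5)
log2(1101/202.1) = 2.446  (Stat3)
log2(14.18/93.06) = -2.714  (Cxcl8)
log2(2198/1728) = 0.347  (Klf12)
log2(816.7/2050) = -1.328  (Atf9)
The largest magnitude belongs to Jun1.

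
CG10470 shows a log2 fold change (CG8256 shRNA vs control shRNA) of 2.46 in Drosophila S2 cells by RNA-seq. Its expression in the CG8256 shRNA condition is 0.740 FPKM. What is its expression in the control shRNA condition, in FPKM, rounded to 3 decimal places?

Fold change = 2^(2.46) = 5.5022
control shRNA expression = 0.740 / 5.5022 = 0.134

0.134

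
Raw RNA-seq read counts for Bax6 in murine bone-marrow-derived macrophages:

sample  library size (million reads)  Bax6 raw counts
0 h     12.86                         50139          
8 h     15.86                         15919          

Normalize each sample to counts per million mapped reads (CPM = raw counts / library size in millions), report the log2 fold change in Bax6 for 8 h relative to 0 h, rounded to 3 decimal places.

-1.958

CPM(0 h) = 50139 / 12.86 = 3898.8336
CPM(8 h) = 15919 / 15.86 = 1003.7201
Fold change = 1003.7201 / 3898.8336 = 0.25744
log2(0.25744) = -1.9577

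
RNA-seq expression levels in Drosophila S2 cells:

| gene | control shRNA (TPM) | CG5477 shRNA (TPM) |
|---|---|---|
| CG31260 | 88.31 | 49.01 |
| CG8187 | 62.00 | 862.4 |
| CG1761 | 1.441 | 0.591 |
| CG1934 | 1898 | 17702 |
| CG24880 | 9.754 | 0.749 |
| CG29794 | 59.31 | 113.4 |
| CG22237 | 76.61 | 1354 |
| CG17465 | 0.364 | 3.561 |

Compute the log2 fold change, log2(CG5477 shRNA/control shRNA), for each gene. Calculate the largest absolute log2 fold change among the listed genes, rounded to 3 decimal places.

4.144

log2(49.01/88.31) = -0.850  (CG31260)
log2(862.4/62.00) = 3.798  (CG8187)
log2(0.591/1.441) = -1.286  (CG1761)
log2(17702/1898) = 3.221  (CG1934)
log2(0.749/9.754) = -3.703  (CG24880)
log2(113.4/59.31) = 0.935  (CG29794)
log2(1354/76.61) = 4.144  (CG22237)
log2(3.561/0.364) = 3.290  (CG17465)
The largest magnitude belongs to CG22237.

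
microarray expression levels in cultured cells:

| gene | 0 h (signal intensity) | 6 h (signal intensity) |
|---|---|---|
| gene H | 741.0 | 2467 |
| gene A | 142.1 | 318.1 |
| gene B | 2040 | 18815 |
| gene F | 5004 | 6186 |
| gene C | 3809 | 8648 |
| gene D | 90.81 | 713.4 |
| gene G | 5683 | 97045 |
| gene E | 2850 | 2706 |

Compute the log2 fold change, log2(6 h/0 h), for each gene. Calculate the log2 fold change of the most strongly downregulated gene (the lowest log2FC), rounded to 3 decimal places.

-0.075

log2(2467/741.0) = 1.735  (gene H)
log2(318.1/142.1) = 1.163  (gene A)
log2(18815/2040) = 3.205  (gene B)
log2(6186/5004) = 0.306  (gene F)
log2(8648/3809) = 1.183  (gene C)
log2(713.4/90.81) = 2.974  (gene D)
log2(97045/5683) = 4.094  (gene G)
log2(2706/2850) = -0.075  (gene E)
gene E is most strongly downregulated.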